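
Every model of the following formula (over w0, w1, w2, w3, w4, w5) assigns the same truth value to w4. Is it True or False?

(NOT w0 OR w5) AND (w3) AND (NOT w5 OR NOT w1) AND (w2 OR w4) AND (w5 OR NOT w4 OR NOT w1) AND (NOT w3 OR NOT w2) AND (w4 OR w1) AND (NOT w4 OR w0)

Suppose w4 = false.
(w3) alone gives w3 = true.
(w2) alone gives w2 = true.
That conflicts with the unit clause (NOT w2).
So every satisfying assignment has w4 = True.

True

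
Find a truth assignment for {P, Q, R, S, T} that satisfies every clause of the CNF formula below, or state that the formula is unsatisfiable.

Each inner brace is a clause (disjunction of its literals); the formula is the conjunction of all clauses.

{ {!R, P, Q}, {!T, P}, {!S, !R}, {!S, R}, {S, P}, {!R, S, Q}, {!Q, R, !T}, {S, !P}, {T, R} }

Branch on T: set T = false.
Unit clause (R) forces R = true.
Unit clause (!S) forces S = false.
Unit clause (P) forces P = true.
But (!P) is also a unit clause — contradiction.
So T must be the other value — set T = true.
Unit clause (P) forces P = true.
Unit clause (S) forces S = true.
Unit clause (!R) forces R = false.
But (R) is also a unit clause — contradiction.
Either choice for T ends in contradiction.

UNSATISFIABLE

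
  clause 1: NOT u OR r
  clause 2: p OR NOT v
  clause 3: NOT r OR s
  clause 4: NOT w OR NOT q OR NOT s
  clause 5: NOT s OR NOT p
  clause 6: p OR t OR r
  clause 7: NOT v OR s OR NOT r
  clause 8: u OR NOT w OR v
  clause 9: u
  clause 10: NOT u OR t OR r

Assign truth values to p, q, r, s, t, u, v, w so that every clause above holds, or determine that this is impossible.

Unit clause (u) forces u = true.
Unit clause (r) forces r = true.
Unit clause (s) forces s = true.
Unit clause (NOT p) forces p = false.
Unit clause (NOT v) forces v = false.
Case w = false:
Every clause is now satisfied; q, t are unconstrained.

p ↦ false, q ↦ true, r ↦ true, s ↦ true, t ↦ false, u ↦ true, v ↦ false, w ↦ false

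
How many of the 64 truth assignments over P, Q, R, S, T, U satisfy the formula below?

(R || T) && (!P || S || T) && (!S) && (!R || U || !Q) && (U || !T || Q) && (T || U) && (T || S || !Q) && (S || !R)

6

There are 2^6 = 64 truth assignments over (P, Q, R, S, T, U).
Split on R. With R = true, the clauses containing R are satisfied and !R drops from the rest; 0 of the 2^5 = 32 assignments to the other variables satisfy what remains.
With R = false, by the same count on the reduced clause set, 6 assignments work.
(One model: P=F, Q=F, R=F, S=F, T=T, U=T.)
Total: 0 + 6 = 6.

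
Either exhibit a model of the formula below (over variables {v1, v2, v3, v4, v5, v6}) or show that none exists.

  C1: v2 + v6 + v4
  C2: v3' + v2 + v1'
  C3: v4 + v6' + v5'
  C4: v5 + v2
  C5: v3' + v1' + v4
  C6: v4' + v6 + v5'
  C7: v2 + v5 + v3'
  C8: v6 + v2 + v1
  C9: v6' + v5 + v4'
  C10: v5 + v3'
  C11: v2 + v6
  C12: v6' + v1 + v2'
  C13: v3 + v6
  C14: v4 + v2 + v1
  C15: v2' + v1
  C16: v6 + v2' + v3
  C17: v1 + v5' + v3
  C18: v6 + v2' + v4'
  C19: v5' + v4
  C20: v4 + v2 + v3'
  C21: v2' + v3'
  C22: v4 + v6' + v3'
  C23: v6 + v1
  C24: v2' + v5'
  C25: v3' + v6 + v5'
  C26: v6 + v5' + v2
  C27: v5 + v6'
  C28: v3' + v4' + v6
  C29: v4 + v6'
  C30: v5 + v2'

v1 ↦ 1; v2 ↦ 0; v3 ↦ 0; v4 ↦ 1; v5 ↦ 1; v6 ↦ 1

Suppose v5 = 1.
From the singleton clause (v4), v4 = 1.
From the singleton clause (v6), v6 = 1.
From the singleton clause (v2'), v2 = 0.
Suppose v3 = 0.
From the singleton clause (v1), v1 = 1.
This assignment satisfies each clause.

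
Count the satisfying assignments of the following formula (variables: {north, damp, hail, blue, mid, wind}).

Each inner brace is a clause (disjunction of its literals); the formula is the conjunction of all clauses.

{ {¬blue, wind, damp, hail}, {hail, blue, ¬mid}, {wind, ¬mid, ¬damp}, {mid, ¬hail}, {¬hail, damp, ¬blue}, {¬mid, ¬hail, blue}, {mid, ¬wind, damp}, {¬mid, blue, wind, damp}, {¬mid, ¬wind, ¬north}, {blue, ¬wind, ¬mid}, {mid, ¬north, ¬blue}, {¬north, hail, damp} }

10

There are 2^6 = 64 truth assignments over (north, damp, hail, blue, mid, wind).
Split on hail. With hail = True, the clauses containing hail are satisfied and ¬hail drops from the rest; 1 of the 2^5 = 32 assignments to the other variables satisfy what remains.
With hail = False, by the same count on the reduced clause set, 9 assignments work.
(One model: north=F, damp=F, hail=F, blue=F, mid=F, wind=F.)
Total: 1 + 9 = 10.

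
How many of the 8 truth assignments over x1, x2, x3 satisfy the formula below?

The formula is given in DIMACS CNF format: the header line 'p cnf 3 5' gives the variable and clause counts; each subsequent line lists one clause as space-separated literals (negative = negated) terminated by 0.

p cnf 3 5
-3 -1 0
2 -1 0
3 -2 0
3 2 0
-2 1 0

There are 2^3 = 8 truth assignments over (x1, x2, x3).
Check each against the 5 clauses (columns in the order x1, x2, x3):
  F F F  ✗ fails (x3 ∨ x2)
  F F T  ✓ satisfies all
  F T F  ✗ fails (x3 ∨ ¬x2)
  F T T  ✗ fails (¬x2 ∨ x1)
  T F F  ✗ fails (x2 ∨ ¬x1)
  T F T  ✗ fails (¬x3 ∨ ¬x1)
  T T F  ✗ fails (x3 ∨ ¬x2)
  T T T  ✗ fails (¬x3 ∨ ¬x1)
1 of the 8 rows is a model.

1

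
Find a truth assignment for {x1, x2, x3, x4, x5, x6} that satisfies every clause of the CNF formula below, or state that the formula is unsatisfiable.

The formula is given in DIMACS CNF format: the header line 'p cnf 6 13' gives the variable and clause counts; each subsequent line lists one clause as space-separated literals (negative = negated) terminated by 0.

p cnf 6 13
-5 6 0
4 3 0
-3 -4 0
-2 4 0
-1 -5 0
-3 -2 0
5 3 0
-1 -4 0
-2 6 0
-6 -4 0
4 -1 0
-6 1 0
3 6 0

Case x5 = False:
Unit clause (x3) forces x3 = True.
Unit clause (¬x4) forces x4 = False.
Unit clause (¬x2) forces x2 = False.
Unit clause (¬x1) forces x1 = False.
Unit clause (¬x6) forces x6 = False.
This assignment satisfies each clause.

x1 ↦ False; x2 ↦ False; x3 ↦ True; x4 ↦ False; x5 ↦ False; x6 ↦ False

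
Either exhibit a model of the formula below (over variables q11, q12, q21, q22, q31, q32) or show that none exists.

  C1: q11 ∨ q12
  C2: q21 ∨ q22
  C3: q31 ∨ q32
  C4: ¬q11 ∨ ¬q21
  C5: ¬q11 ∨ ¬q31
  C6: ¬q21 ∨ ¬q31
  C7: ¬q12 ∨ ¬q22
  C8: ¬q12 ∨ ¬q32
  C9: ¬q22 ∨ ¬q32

UNSATISFIABLE

Case q11 = True:
From the singleton clause (¬q21), q21 = False.
From the singleton clause (q22), q22 = True.
From the singleton clause (¬q31), q31 = False.
From the singleton clause (q32), q32 = True.
But (¬q32) is also a unit clause — contradiction.
That branch fails; take q11 = False instead.
From the singleton clause (q12), q12 = True.
From the singleton clause (¬q22), q22 = False.
From the singleton clause (q21), q21 = True.
From the singleton clause (¬q31), q31 = False.
From the singleton clause (q32), q32 = True.
But (¬q32) is also a unit clause — contradiction.
Both values of q11 lead to a conflict.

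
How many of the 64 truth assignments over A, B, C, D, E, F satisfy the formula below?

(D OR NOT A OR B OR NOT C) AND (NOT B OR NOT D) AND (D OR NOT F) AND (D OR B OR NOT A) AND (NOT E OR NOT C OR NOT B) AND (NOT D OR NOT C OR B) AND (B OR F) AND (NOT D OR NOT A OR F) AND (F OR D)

There are 2^6 = 64 truth assignments over (A, B, C, D, E, F).
Split on B. With B = true, the clauses containing B are satisfied and NOT B drops from the rest; 0 of the 2^5 = 32 assignments to the other variables satisfy what remains.
With B = false, by the same count on the reduced clause set, 4 assignments work.
(One model: A=F, B=F, C=F, D=T, E=F, F=T.)
Total: 0 + 4 = 4.

4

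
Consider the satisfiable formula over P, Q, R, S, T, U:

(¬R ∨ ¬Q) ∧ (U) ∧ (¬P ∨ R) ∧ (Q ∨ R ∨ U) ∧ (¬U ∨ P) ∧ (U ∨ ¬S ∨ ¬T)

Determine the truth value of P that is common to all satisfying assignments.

Suppose P = False.
The clause (U) is unit, so U = True.
But (¬U) is also a unit clause — contradiction.
So every satisfying assignment has P = True.

True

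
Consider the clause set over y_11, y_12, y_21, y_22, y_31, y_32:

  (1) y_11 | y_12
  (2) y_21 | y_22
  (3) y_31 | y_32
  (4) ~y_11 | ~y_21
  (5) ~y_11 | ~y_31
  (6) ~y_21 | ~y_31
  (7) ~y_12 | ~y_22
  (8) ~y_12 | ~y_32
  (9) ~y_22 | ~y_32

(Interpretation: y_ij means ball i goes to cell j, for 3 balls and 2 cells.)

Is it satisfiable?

Unsatisfiable

Branch on y_11: set y_11 = 1.
Unit clause (~y_21) forces y_21 = 0.
Unit clause (y_22) forces y_22 = 1.
Unit clause (~y_31) forces y_31 = 0.
Unit clause (y_32) forces y_32 = 1.
That conflicts with the unit clause (~y_32).
That branch fails; take y_11 = 0 instead.
Unit clause (y_12) forces y_12 = 1.
Unit clause (~y_22) forces y_22 = 0.
Unit clause (y_21) forces y_21 = 1.
Unit clause (~y_31) forces y_31 = 0.
Unit clause (y_32) forces y_32 = 1.
That conflicts with the unit clause (~y_32).
Both values of y_11 lead to a conflict.
No assignment satisfies every clause.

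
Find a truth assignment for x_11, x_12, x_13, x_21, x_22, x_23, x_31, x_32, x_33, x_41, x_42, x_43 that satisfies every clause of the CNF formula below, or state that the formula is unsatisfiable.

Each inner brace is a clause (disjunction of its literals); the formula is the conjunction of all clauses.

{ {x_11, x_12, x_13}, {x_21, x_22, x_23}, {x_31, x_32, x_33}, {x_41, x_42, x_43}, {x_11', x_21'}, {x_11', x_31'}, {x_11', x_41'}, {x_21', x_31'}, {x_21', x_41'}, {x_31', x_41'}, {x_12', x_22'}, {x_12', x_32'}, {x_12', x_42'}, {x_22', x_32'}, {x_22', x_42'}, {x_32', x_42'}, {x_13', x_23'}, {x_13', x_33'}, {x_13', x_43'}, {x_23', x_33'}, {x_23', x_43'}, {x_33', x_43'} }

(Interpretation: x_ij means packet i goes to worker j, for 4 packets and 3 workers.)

UNSATISFIABLE

Branch on x_11: set x_11 = 0.
Branch on x_12: set x_12 = 1.
(x_22') alone gives x_22 = 0.
(x_32') alone gives x_32 = 0.
(x_42') alone gives x_42 = 0.
Branch on x_21: set x_21 = 1.
(x_31') alone gives x_31 = 0.
(x_33) alone gives x_33 = 1.
(x_41') alone gives x_41 = 0.
(x_43) alone gives x_43 = 1.
Now (x_43') is unsatisfied and unit — conflict.
Backtrack on x_21: now try x_21 = 0.
(x_23) alone gives x_23 = 1.
(x_13') alone gives x_13 = 0.
(x_33') alone gives x_33 = 0.
(x_31) alone gives x_31 = 1.
(x_41') alone gives x_41 = 0.
(x_43) alone gives x_43 = 1.
Now (x_43') is unsatisfied and unit — conflict.
Both values of x_21 lead to a conflict.
Backtrack on x_12: now try x_12 = 0.
(x_13) alone gives x_13 = 1.
(x_23') alone gives x_23 = 0.
(x_33') alone gives x_33 = 0.
(x_43') alone gives x_43 = 0.
Branch on x_21: set x_21 = 1.
(x_31') alone gives x_31 = 0.
(x_32) alone gives x_32 = 1.
(x_41') alone gives x_41 = 0.
(x_42) alone gives x_42 = 1.
Now (x_42') is unsatisfied and unit — conflict.
Backtrack on x_21: now try x_21 = 0.
(x_22) alone gives x_22 = 1.
(x_32') alone gives x_32 = 0.
(x_31) alone gives x_31 = 1.
(x_41') alone gives x_41 = 0.
(x_42) alone gives x_42 = 1.
Now (x_42') is unsatisfied and unit — conflict.
Both values of x_21 lead to a conflict.
Both values of x_12 lead to a conflict.
Backtrack on x_11: now try x_11 = 1.
(x_21') alone gives x_21 = 0.
(x_31') alone gives x_31 = 0.
(x_41') alone gives x_41 = 0.
Branch on x_22: set x_22 = 1.
(x_12') alone gives x_12 = 0.
(x_32') alone gives x_32 = 0.
(x_33) alone gives x_33 = 1.
(x_42') alone gives x_42 = 0.
(x_43) alone gives x_43 = 1.
Now (x_43') is unsatisfied and unit — conflict.
Backtrack on x_22: now try x_22 = 0.
(x_23) alone gives x_23 = 1.
(x_13') alone gives x_13 = 0.
(x_33') alone gives x_33 = 0.
(x_32) alone gives x_32 = 1.
(x_12') alone gives x_12 = 0.
(x_42') alone gives x_42 = 0.
(x_43) alone gives x_43 = 1.
Now (x_43') is unsatisfied and unit — conflict.
Both values of x_22 lead to a conflict.
Both values of x_11 lead to a conflict.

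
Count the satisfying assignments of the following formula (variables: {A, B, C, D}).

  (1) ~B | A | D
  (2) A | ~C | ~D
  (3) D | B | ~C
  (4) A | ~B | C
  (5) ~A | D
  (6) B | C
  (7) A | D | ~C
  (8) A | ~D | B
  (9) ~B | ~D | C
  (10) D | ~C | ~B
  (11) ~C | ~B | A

There are 2^4 = 16 truth assignments over (A, B, C, D).
Split on D. With D = 1, the clauses containing D are satisfied and ~D drops from the rest; 2 of the 2^3 = 8 assignments to the other variables satisfy what remains.
With D = 0, by the same count on the reduced clause set, 0 assignments work.
(One model: A=T, B=F, C=T, D=T.)
Total: 2 + 0 = 2.

2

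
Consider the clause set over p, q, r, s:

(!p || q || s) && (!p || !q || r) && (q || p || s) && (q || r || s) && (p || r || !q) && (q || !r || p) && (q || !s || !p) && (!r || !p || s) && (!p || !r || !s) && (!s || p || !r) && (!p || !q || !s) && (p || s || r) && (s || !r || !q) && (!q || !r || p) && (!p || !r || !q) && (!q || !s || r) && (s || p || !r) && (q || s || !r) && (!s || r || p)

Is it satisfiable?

No, unsatisfiable

Case p = false:
Case q = true:
The clause (r) is unit, so r = true.
But (!r) is also a unit clause — contradiction.
That branch fails; take q = false instead.
The clause (s) is unit, so s = true.
The clause (!r) is unit, so r = false.
But (r) is also a unit clause — contradiction.
Both values of q lead to a conflict.
That branch fails; take p = true instead.
Case q = true:
The clause (r) is unit, so r = true.
But (!r) is also a unit clause — contradiction.
That branch fails; take q = false instead.
The clause (s) is unit, so s = true.
But (!s) is also a unit clause — contradiction.
Both values of q lead to a conflict.
Both values of p lead to a conflict.
No assignment satisfies every clause.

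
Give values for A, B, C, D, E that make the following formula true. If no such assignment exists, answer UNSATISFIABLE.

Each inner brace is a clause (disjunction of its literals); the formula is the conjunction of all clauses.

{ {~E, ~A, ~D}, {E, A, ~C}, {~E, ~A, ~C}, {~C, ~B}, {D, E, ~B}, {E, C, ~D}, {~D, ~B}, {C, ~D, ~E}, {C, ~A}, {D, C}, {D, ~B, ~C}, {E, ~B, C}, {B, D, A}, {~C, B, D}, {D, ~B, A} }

Branch on C: set C = 1.
The clause (~B) is unit, so B = 0.
The clause (D) is unit, so D = 1.
Branch on E: set E = 0.
The clause (A) is unit, so A = 1.
Every clause now holds.

A ↦ 1, B ↦ 0, C ↦ 1, D ↦ 1, E ↦ 0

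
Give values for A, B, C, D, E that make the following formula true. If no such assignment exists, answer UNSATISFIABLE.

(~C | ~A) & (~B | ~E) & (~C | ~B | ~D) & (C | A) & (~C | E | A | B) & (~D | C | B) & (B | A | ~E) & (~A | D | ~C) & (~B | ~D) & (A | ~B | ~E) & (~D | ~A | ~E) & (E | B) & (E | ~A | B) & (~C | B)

Try C = 0.
From the singleton clause (A), A = 1.
Try B = 1.
From the singleton clause (~E), E = 0.
From the singleton clause (~D), D = 0.
Every clause now holds.

A=1,  B=1,  C=0,  D=0,  E=0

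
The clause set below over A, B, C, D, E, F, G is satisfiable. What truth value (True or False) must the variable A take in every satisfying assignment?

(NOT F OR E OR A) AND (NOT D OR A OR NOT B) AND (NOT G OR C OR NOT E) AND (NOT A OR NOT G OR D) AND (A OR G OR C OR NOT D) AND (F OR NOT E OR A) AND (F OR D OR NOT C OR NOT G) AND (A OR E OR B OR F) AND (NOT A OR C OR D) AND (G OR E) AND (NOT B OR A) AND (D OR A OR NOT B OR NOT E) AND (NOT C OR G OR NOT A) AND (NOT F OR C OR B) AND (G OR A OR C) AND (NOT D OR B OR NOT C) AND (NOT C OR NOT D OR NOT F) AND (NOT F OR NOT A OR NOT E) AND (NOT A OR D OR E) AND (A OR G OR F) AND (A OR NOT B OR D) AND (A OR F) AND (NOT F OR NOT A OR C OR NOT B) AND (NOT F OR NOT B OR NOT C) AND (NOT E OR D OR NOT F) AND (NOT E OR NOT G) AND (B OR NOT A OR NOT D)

Suppose A = false.
The clause (NOT B) is unit, so B = false.
The clause (F) is unit, so F = true.
The clause (E) is unit, so E = true.
The clause (C) is unit, so C = true.
The clause (NOT D) is unit, so D = false.
That conflicts with the unit clause (D).
So every satisfying assignment has A = True.

True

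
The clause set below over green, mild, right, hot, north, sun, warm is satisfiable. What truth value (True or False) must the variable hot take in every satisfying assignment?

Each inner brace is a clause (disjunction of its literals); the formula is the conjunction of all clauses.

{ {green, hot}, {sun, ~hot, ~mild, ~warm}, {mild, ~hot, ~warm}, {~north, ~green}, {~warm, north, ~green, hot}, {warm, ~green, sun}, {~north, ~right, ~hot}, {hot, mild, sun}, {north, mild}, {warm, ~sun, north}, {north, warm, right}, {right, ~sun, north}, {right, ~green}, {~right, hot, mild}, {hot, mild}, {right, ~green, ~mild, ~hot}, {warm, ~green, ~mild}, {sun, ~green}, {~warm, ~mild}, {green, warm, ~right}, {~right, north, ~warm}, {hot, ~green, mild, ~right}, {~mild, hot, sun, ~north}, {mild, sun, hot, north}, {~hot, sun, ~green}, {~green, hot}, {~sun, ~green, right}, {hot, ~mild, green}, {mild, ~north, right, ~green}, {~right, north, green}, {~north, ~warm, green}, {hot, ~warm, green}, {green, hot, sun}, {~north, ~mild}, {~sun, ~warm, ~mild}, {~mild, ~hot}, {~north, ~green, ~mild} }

Suppose hot = 0.
The clause (green) is unit, so green = 1.
That conflicts with the unit clause (~green).
So every satisfying assignment has hot = True.

True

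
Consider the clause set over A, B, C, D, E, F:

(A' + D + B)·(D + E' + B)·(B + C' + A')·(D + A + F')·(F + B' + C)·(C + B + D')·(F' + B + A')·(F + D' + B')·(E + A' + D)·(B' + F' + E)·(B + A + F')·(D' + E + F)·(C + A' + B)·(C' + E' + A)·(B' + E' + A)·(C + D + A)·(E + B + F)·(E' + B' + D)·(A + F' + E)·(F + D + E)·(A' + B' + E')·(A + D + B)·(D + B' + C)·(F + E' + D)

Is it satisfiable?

Branch on A: set A = 0.
Branch on D: set D = 1.
Branch on C: set C = 1.
From the singleton clause (E'), E = 0.
From the singleton clause (F), F = 1.
That conflicts with the unit clause (F').
That branch fails; take C = 0 instead.
From the singleton clause (B), B = 1.
From the singleton clause (F), F = 1.
From the singleton clause (E), E = 1.
That conflicts with the unit clause (E').
Either choice for C ends in contradiction.
That branch fails; take D = 0 instead.
From the singleton clause (F'), F = 0.
From the singleton clause (C), C = 1.
From the singleton clause (E'), E = 0.
That conflicts with the unit clause (E).
Either choice for D ends in contradiction.
That branch fails; take A = 1 instead.
Branch on D: set D = 1.
Branch on B: set B = 1.
From the singleton clause (F), F = 1.
From the singleton clause (E), E = 1.
That conflicts with the unit clause (E').
That branch fails; take B = 0 instead.
From the singleton clause (C'), C = 0.
That conflicts with the unit clause (C).
Either choice for B ends in contradiction.
That branch fails; take D = 0 instead.
From the singleton clause (B), B = 1.
From the singleton clause (E), E = 1.
That conflicts with the unit clause (E').
Either choice for D ends in contradiction.
Either choice for A ends in contradiction.
No assignment satisfies every clause.

Unsatisfiable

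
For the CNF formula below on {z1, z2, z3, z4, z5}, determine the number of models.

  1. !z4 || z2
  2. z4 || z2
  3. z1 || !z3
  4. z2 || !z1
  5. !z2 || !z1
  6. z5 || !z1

There are 2^5 = 32 truth assignments over (z1, z2, z3, z4, z5).
Split on z5. With z5 = true, the clauses containing z5 are satisfied and !z5 drops from the rest; 2 of the 2^4 = 16 assignments to the other variables satisfy what remains.
With z5 = false, by the same count on the reduced clause set, 2 assignments work.
(One model: z1=F, z2=T, z3=F, z4=F, z5=F.)
Total: 2 + 2 = 4.

4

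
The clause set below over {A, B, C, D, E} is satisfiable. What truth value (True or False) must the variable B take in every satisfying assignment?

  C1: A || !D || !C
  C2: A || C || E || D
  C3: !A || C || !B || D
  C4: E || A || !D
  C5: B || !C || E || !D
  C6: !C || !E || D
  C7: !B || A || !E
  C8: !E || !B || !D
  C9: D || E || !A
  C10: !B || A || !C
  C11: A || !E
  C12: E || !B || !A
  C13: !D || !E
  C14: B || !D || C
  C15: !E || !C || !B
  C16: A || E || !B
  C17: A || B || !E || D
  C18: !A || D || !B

False

Suppose B = true.
Suppose A = true.
(E) alone gives E = true.
(!D) alone gives D = false.
Now (D) is unsatisfied and unit — conflict.
Undo A and try A = false.
(!E) alone gives E = false.
Now (E) is unsatisfied and unit — conflict.
Either choice for A ends in contradiction.
So every satisfying assignment has B = False.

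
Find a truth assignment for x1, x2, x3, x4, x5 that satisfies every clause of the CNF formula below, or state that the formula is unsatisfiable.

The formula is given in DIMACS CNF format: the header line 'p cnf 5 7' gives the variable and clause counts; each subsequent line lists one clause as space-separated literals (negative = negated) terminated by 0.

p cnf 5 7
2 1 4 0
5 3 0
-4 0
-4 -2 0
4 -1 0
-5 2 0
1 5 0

Unit clause (¬x4) forces x4 = False.
Unit clause (¬x1) forces x1 = False.
Unit clause (x2) forces x2 = True.
Unit clause (x5) forces x5 = True.
No clause remains; x3 is free.

x1: False,  x2: True,  x3: False,  x4: False,  x5: True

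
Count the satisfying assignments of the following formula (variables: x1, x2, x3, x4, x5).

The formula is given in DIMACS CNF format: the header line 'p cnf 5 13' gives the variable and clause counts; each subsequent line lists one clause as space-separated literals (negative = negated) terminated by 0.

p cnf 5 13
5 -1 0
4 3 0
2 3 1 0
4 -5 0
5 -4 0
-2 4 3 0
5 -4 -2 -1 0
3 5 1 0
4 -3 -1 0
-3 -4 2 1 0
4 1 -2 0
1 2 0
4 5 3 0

6

There are 2^5 = 32 truth assignments over (x1, x2, x3, x4, x5).
Split on x2. With x2 = True, the clauses containing x2 are satisfied and ¬x2 drops from the rest; 4 of the 2^4 = 16 assignments to the other variables satisfy what remains.
With x2 = False, by the same count on the reduced clause set, 2 assignments work.
(One model: x1=F, x2=T, x3=F, x4=T, x5=T.)
Total: 4 + 2 = 6.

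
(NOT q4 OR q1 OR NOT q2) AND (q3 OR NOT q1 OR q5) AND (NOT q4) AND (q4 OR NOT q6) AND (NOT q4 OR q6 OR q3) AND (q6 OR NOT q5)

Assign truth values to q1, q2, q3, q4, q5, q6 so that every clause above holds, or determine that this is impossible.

Unit clause (NOT q4) forces q4 = false.
Unit clause (NOT q6) forces q6 = false.
Unit clause (NOT q5) forces q5 = false.
Case q3 = true:
Every clause is now satisfied; q1, q2 are unconstrained.

q1 ↦ true; q2 ↦ false; q3 ↦ true; q4 ↦ false; q5 ↦ false; q6 ↦ false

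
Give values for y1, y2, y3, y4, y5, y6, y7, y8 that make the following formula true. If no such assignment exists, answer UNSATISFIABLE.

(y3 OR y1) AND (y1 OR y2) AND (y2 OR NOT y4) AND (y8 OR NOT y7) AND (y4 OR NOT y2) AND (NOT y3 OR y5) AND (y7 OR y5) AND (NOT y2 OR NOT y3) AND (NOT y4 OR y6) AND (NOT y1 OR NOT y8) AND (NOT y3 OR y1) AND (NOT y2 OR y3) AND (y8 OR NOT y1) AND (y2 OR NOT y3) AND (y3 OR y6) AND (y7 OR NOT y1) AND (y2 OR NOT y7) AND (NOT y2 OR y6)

Case y3 = true:
From the singleton clause (y5), y5 = true.
From the singleton clause (NOT y2), y2 = false.
Now (y2) is unsatisfied and unit — conflict.
Backtrack on y3: now try y3 = false.
From the singleton clause (y1), y1 = true.
From the singleton clause (NOT y8), y8 = false.
Now (y8) is unsatisfied and unit — conflict.
Either choice for y3 ends in contradiction.

UNSATISFIABLE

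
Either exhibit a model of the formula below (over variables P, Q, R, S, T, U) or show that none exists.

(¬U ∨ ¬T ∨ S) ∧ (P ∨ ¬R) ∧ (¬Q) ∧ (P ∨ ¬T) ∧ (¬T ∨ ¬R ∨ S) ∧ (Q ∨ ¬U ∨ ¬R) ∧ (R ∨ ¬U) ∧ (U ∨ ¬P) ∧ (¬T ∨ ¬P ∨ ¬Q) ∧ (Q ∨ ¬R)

P ↦ False,  Q ↦ False,  R ↦ False,  S ↦ False,  T ↦ False,  U ↦ False

From the singleton clause (¬Q), Q = False.
From the singleton clause (¬R), R = False.
From the singleton clause (¬U), U = False.
From the singleton clause (¬P), P = False.
From the singleton clause (¬T), T = False.
Every clause is now satisfied; S is unconstrained.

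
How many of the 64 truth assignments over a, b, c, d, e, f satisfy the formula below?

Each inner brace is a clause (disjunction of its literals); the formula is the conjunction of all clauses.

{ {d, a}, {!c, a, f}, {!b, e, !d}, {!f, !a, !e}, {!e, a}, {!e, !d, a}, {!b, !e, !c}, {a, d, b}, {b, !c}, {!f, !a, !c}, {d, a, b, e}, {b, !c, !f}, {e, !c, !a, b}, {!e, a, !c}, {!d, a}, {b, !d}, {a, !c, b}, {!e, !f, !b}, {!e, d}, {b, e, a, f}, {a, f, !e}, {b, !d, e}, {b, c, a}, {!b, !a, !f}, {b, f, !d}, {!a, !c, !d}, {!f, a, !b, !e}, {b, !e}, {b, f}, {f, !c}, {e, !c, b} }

3

There are 2^6 = 64 truth assignments over (a, b, c, d, e, f).
Split on f. With f = true, the clauses containing f are satisfied and !f drops from the rest; 1 of the 2^5 = 32 assignments to the other variables satisfy what remains.
With f = false, by the same count on the reduced clause set, 2 assignments work.
(One model: a=T, b=F, c=F, d=F, e=F, f=T.)
Total: 1 + 2 = 3.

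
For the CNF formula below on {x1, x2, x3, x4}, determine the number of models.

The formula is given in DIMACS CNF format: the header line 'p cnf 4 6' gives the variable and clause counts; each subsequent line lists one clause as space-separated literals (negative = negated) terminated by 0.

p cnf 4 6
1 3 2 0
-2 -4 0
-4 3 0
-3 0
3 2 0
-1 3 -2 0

There are 2^4 = 16 truth assignments over (x1, x2, x3, x4).
Split on x4. With x4 = True, the clauses containing x4 are satisfied and ¬x4 drops from the rest; 0 of the 2^3 = 8 assignments to the other variables satisfy what remains.
With x4 = False, by the same count on the reduced clause set, 1 assignment works.
Total: 0 + 1 = 1.

1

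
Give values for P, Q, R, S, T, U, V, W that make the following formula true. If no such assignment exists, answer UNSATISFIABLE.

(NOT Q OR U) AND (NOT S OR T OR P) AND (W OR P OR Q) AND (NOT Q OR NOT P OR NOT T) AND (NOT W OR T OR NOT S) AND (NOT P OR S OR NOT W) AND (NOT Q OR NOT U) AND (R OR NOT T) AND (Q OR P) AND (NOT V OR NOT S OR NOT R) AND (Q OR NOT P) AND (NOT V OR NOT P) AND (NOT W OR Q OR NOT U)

UNSATISFIABLE

Case Q = false:
Unit clause (P) forces P = true.
That conflicts with the unit clause (NOT P).
Backtrack on Q: now try Q = true.
Unit clause (U) forces U = true.
That conflicts with the unit clause (NOT U).
Neither Q = true nor Q = false works.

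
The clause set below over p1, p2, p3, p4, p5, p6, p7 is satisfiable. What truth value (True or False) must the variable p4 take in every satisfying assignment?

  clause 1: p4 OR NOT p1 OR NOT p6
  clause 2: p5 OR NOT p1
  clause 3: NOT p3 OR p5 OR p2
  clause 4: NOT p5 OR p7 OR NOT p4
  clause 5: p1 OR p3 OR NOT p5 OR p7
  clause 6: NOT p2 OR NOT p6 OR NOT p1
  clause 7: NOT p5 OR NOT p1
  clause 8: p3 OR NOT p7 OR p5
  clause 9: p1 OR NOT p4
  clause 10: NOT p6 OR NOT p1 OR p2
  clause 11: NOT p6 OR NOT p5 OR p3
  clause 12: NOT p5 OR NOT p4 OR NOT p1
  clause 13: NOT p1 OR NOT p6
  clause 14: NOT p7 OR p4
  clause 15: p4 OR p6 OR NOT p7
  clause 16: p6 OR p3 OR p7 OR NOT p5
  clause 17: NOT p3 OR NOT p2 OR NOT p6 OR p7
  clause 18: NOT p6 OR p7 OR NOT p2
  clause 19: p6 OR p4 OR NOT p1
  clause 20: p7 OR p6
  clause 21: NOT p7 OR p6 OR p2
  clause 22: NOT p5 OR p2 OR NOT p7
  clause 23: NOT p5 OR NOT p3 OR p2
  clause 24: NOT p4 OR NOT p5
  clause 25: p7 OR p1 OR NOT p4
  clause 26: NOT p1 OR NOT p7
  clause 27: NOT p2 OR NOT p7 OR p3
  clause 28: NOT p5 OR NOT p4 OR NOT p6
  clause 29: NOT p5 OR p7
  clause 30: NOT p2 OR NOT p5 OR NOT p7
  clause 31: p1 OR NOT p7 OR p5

False

Suppose p4 = true.
(p1) alone gives p1 = true.
(p5) alone gives p5 = true.
Now (NOT p5) is unsatisfied and unit — conflict.
So every satisfying assignment has p4 = False.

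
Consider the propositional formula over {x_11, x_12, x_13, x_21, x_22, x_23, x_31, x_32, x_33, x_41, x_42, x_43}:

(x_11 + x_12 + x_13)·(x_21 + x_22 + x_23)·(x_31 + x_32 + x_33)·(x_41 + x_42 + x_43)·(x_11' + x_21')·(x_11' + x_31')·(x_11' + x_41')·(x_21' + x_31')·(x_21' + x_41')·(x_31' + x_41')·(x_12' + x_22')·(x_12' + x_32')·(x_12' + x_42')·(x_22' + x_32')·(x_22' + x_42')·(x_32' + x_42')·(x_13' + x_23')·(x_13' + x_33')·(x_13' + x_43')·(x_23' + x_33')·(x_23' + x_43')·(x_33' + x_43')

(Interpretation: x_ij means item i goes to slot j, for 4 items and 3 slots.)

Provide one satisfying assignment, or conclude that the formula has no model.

UNSATISFIABLE

Branch on x_11: set x_11 = 0.
Branch on x_12: set x_12 = 1.
Unit clause (x_22') forces x_22 = 0.
Unit clause (x_32') forces x_32 = 0.
Unit clause (x_42') forces x_42 = 0.
Branch on x_21: set x_21 = 1.
Unit clause (x_31') forces x_31 = 0.
Unit clause (x_33) forces x_33 = 1.
Unit clause (x_41') forces x_41 = 0.
Unit clause (x_43) forces x_43 = 1.
Now (x_43') is unsatisfied and unit — conflict.
Undo x_21 and try x_21 = 0.
Unit clause (x_23) forces x_23 = 1.
Unit clause (x_13') forces x_13 = 0.
Unit clause (x_33') forces x_33 = 0.
Unit clause (x_31) forces x_31 = 1.
Unit clause (x_41') forces x_41 = 0.
Unit clause (x_43) forces x_43 = 1.
Now (x_43') is unsatisfied and unit — conflict.
Both values of x_21 lead to a conflict.
Undo x_12 and try x_12 = 0.
Unit clause (x_13) forces x_13 = 1.
Unit clause (x_23') forces x_23 = 0.
Unit clause (x_33') forces x_33 = 0.
Unit clause (x_43') forces x_43 = 0.
Branch on x_21: set x_21 = 1.
Unit clause (x_31') forces x_31 = 0.
Unit clause (x_32) forces x_32 = 1.
Unit clause (x_41') forces x_41 = 0.
Unit clause (x_42) forces x_42 = 1.
Now (x_42') is unsatisfied and unit — conflict.
Undo x_21 and try x_21 = 0.
Unit clause (x_22) forces x_22 = 1.
Unit clause (x_32') forces x_32 = 0.
Unit clause (x_31) forces x_31 = 1.
Unit clause (x_41') forces x_41 = 0.
Unit clause (x_42) forces x_42 = 1.
Now (x_42') is unsatisfied and unit — conflict.
Both values of x_21 lead to a conflict.
Both values of x_12 lead to a conflict.
Undo x_11 and try x_11 = 1.
Unit clause (x_21') forces x_21 = 0.
Unit clause (x_31') forces x_31 = 0.
Unit clause (x_41') forces x_41 = 0.
Branch on x_22: set x_22 = 1.
Unit clause (x_12') forces x_12 = 0.
Unit clause (x_32') forces x_32 = 0.
Unit clause (x_33) forces x_33 = 1.
Unit clause (x_42') forces x_42 = 0.
Unit clause (x_43) forces x_43 = 1.
Now (x_43') is unsatisfied and unit — conflict.
Undo x_22 and try x_22 = 0.
Unit clause (x_23) forces x_23 = 1.
Unit clause (x_13') forces x_13 = 0.
Unit clause (x_33') forces x_33 = 0.
Unit clause (x_32) forces x_32 = 1.
Unit clause (x_12') forces x_12 = 0.
Unit clause (x_42') forces x_42 = 0.
Unit clause (x_43) forces x_43 = 1.
Now (x_43') is unsatisfied and unit — conflict.
Both values of x_22 lead to a conflict.
Both values of x_11 lead to a conflict.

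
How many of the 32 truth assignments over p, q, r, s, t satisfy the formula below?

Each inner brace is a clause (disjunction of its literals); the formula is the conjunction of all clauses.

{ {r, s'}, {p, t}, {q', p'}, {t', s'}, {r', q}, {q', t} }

5

There are 2^5 = 32 truth assignments over (p, q, r, s, t).
Split on s. With s = 1, the clauses containing s are satisfied and s' drops from the rest; 0 of the 2^4 = 16 assignments to the other variables satisfy what remains.
With s = 0, by the same count on the reduced clause set, 5 assignments work.
Total: 0 + 5 = 5.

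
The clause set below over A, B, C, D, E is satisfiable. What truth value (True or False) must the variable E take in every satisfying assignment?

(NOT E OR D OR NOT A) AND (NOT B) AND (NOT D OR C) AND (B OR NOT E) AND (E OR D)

Suppose E = true.
(NOT B) alone gives B = false.
Now (B) is unsatisfied and unit — conflict.
So every satisfying assignment has E = False.

False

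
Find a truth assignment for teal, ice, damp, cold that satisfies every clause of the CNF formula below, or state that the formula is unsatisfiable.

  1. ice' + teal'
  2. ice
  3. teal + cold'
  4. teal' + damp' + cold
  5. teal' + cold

(ice) alone gives ice = 1.
(teal') alone gives teal = 0.
(cold') alone gives cold = 0.
Every clause is now satisfied; damp is unconstrained.

teal ↦ 0,  ice ↦ 1,  damp ↦ 1,  cold ↦ 0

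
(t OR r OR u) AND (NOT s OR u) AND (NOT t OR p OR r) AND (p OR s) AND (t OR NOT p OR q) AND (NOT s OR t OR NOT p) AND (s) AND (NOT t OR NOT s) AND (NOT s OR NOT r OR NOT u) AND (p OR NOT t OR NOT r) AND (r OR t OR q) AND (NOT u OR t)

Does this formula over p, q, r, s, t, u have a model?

No

The clause (s) is unit, so s = true.
The clause (u) is unit, so u = true.
The clause (NOT t) is unit, so t = false.
But (t) is also a unit clause — contradiction.
No assignment satisfies every clause.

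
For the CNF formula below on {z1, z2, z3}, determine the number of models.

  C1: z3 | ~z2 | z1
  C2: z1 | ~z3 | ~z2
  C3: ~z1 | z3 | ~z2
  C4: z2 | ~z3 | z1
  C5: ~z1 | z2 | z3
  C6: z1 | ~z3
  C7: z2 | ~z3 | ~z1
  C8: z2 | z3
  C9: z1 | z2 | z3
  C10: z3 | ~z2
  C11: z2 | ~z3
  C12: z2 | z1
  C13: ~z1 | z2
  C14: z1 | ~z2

1

There are 2^3 = 8 truth assignments over (z1, z2, z3).
Split on z1. With z1 = 1, the clauses containing z1 are satisfied and ~z1 drops from the rest; 1 of the 2^2 = 4 assignments to the other variables satisfy what remains.
With z1 = 0, by the same count on the reduced clause set, 0 assignments work.
Total: 1 + 0 = 1.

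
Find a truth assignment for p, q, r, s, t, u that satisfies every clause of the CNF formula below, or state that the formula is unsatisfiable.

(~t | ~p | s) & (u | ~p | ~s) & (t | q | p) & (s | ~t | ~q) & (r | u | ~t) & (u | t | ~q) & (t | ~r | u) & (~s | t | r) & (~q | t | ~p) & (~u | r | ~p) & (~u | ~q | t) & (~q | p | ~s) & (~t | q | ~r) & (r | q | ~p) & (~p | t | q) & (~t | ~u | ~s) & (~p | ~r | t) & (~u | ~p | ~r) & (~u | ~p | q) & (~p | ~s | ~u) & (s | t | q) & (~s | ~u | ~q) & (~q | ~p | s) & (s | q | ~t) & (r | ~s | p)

Suppose t = 0.
Suppose q = 1.
(u) alone gives u = 1.
But (~u) is also a unit clause — contradiction.
That branch fails; take q = 0 instead.
(p) alone gives p = 1.
But (~p) is also a unit clause — contradiction.
Both values of q lead to a conflict.
That branch fails; take t = 1 instead.
Suppose p = 0.
Suppose s = 1.
(~q) alone gives q = 0.
(~r) alone gives r = 0.
But (r) is also a unit clause — contradiction.
That branch fails; take s = 0 instead.
(~q) alone gives q = 0.
But (q) is also a unit clause — contradiction.
Both values of s lead to a conflict.
That branch fails; take p = 1 instead.
(s) alone gives s = 1.
(u) alone gives u = 1.
But (~u) is also a unit clause — contradiction.
Both values of p lead to a conflict.
Both values of t lead to a conflict.

UNSATISFIABLE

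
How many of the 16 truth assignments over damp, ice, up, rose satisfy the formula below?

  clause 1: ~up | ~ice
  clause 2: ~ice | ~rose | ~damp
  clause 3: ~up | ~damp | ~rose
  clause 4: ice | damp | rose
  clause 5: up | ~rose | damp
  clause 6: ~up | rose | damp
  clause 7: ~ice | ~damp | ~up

There are 2^4 = 16 truth assignments over (damp, ice, up, rose).
Split on rose. With rose = 1, the clauses containing rose are satisfied and ~rose drops from the rest; 2 of the 2^3 = 8 assignments to the other variables satisfy what remains.
With rose = 0, by the same count on the reduced clause set, 4 assignments work.
(One model: damp=F, ice=F, up=T, rose=T.)
Total: 2 + 4 = 6.

6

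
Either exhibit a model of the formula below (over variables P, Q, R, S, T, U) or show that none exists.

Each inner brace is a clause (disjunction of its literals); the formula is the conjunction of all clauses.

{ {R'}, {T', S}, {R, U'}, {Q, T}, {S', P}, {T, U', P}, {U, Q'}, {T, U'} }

From the singleton clause (R'), R = 0.
From the singleton clause (U'), U = 0.
From the singleton clause (Q'), Q = 0.
From the singleton clause (T), T = 1.
From the singleton clause (S), S = 1.
From the singleton clause (P), P = 1.
All clauses are satisfied.

P ↦ 1, Q ↦ 0, R ↦ 0, S ↦ 1, T ↦ 1, U ↦ 0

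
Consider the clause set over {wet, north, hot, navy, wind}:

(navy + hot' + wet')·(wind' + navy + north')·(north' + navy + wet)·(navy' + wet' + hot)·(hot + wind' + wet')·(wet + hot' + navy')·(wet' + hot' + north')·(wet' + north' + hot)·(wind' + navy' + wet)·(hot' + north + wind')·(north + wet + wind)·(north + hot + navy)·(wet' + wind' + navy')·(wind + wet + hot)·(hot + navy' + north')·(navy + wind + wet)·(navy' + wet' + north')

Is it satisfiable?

Satisfiable

Branch on navy: set navy = 1.
Branch on wet: set wet = 1.
From the singleton clause (hot), hot = 1.
From the singleton clause (north'), north = 0.
From the singleton clause (wind'), wind = 0.
All clauses are satisfied.
A satisfying assignment: wet ↦ 1; north ↦ 0; hot ↦ 1; navy ↦ 1; wind ↦ 0.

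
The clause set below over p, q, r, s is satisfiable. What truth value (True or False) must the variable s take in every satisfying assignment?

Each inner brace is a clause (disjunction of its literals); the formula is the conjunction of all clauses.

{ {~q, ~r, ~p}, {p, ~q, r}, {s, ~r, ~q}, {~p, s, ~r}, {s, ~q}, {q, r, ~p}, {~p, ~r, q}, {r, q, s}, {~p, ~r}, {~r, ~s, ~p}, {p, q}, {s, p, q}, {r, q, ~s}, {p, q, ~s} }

Suppose s = 0.
Unit clause (~q) forces q = 0.
Unit clause (r) forces r = 1.
Unit clause (~p) forces p = 0.
That conflicts with the unit clause (p).
So every satisfying assignment has s = True.

True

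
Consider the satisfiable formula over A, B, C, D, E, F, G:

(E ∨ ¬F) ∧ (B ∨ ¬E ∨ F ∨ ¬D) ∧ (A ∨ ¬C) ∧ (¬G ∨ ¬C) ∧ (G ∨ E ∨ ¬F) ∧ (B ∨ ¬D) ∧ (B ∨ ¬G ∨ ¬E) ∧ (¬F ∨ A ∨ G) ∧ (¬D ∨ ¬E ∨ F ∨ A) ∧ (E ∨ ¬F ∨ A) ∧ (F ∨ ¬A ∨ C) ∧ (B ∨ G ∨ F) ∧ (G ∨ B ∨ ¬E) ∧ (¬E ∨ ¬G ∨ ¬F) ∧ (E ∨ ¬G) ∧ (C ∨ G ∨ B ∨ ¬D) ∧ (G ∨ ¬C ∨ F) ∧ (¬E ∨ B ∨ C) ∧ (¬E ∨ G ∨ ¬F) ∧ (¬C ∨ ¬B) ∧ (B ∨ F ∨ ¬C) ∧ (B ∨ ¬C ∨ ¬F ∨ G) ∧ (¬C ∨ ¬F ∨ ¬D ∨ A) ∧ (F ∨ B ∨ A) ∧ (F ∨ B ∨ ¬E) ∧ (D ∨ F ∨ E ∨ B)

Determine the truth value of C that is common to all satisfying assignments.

Suppose C = True.
Unit clause (A) forces A = True.
Unit clause (¬G) forces G = False.
Unit clause (F) forces F = True.
Unit clause (E) forces E = True.
Now (¬E) is unsatisfied and unit — conflict.
So every satisfying assignment has C = False.

False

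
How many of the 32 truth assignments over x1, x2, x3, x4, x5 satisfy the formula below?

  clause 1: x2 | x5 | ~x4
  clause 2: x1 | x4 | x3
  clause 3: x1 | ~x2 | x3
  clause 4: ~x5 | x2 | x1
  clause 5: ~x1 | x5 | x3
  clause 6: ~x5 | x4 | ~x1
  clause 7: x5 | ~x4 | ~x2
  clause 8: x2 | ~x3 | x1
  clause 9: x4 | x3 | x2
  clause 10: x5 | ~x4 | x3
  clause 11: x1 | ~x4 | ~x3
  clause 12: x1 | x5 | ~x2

There are 2^5 = 32 truth assignments over (x1, x2, x3, x4, x5).
Split on x3. With x3 = 1, the clauses containing x3 are satisfied and ~x3 drops from the rest; 5 of the 2^4 = 16 assignments to the other variables satisfy what remains.
With x3 = 0, by the same count on the reduced clause set, 2 assignments work.
(One model: x1=F, x2=T, x3=T, x4=F, x5=T.)
Total: 5 + 2 = 7.

7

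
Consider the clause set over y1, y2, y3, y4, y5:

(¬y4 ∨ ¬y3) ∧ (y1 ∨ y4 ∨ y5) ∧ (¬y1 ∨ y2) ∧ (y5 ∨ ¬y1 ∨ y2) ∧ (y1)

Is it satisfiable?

Unit clause (y1) forces y1 = True.
Unit clause (y2) forces y2 = True.
Branch on y4: set y4 = True.
Unit clause (¬y3) forces y3 = False.
Every clause is now satisfied; y5 is unconstrained.
A satisfying assignment: y1 ↦ True, y2 ↦ True, y3 ↦ False, y4 ↦ True, y5 ↦ False.

Satisfiable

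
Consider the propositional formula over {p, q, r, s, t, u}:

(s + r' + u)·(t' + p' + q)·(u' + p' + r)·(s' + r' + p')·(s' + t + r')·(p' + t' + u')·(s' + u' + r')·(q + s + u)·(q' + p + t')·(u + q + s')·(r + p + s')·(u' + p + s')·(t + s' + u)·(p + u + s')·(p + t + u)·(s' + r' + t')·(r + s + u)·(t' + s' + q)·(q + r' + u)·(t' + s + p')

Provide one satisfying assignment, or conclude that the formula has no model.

p ↦ 0, q ↦ 0, r ↦ 1, s ↦ 0, t ↦ 1, u ↦ 1

Branch on s: set s = 0.
Branch on r: set r = 1.
From the singleton clause (u), u = 1.
Branch on p: set p = 0.
Branch on q: set q = 0.
No clause remains; t is free.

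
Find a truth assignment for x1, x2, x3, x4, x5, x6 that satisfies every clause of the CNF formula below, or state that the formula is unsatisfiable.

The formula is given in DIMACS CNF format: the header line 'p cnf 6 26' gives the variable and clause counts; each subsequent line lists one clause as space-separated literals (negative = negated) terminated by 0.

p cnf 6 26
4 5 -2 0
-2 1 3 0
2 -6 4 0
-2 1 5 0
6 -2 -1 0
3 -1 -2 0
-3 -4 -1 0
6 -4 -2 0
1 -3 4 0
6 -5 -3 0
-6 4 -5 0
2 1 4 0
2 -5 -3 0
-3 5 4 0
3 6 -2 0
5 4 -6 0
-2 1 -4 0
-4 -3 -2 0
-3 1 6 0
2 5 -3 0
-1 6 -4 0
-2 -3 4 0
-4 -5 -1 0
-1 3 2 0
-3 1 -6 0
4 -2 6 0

x1: False, x2: False, x3: False, x4: True, x5: True, x6: False

Suppose x4 = True.
Suppose x3 = False.
Suppose x2 = False.
From the singleton clause (¬x1), x1 = False.
Every clause is now satisfied; x5, x6 are unconstrained.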